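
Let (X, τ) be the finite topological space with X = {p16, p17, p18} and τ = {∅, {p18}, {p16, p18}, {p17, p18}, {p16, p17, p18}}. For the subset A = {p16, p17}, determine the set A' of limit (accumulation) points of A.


A' = ∅

For each x ∈ X, list the open sets U ∈ τ with x ∈ U, then check whether U ∩ (A ∖ {x}) ≠ ∅ for every such U.
  x = p16: open {p16, p18} ∋ x has {p16, p18} ∩ (A ∖ {p16}) = ∅, so x is NOT a limit point.
  x = p17: open {p17, p18} ∋ x has {p17, p18} ∩ (A ∖ {p17}) = ∅, so x is NOT a limit point.
  x = p18: open {p18} ∋ x has {p18} ∩ (A ∖ {p18}) = ∅, so x is NOT a limit point.
Collecting: A' = ∅.


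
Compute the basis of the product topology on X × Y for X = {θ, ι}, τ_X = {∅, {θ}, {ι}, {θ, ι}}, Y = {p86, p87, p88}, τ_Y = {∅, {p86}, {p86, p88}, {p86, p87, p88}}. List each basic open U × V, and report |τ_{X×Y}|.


Basis B = {∅ × ∅, {θ} × {p86}, {ι} × {p86}, {θ} × {p86, p88}, {θ, ι} × {p86}, {ι} × {p86, p88}, {θ} × {p86, p87, p88}, {ι} × {p86, p87, p88}, {θ, ι} × {p86, p88}, {θ, ι} × {p86, p87, p88}}; |τ_{X×Y}| = 16.

Enumerate products U × V with U ∈ τ_X, V ∈ τ_Y (deduplicated):
  ∅ × ∅ = {} (∅)
  {θ} × {p86} = {(θ,p86)}
  {ι} × {p86} = {(ι,p86)}
  {θ} × {p86, p88} = {(θ,p86), (θ,p88)}
  {θ, ι} × {p86} = {(θ,p86), (ι,p86)}
  {ι} × {p86, p88} = {(ι,p86), (ι,p88)}
  {θ} × {p86, p87, p88} = {(θ,p86), (θ,p87), (θ,p88)}
  {ι} × {p86, p87, p88} = {(ι,p86), (ι,p87), (ι,p88)}
  {θ, ι} × {p86, p88} = {(θ,p86), (θ,p88), (ι,p86), (ι,p88)}
  {θ, ι} × {p86, p87, p88} = {(θ,p86), (θ,p87), (θ,p88), (ι,p86), (ι,p87), (ι,p88)}
These 10 distinct sets form the basis B.
Close under arbitrary unions to get τ_{X×Y}; counting gives |τ_{X×Y}| = 16.


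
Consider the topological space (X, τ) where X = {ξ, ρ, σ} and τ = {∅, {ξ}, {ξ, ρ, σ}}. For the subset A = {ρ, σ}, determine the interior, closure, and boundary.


int(A) = ∅, cl(A) = {ρ, σ}, ∂A = {ρ, σ}.

Closed sets in (X, τ) are complements of opens:
  closed(X, τ) = {∅, {ρ, σ}, {ξ, ρ, σ}}.
int(A) = ⋃ {U ∈ τ : U ⊆ A}. Opens contained in A: ∅.
Taking the union of these: int(A) = ∅.
cl(A) = ⋂ {C closed : A ⊆ C}. Closed sets containing A: {ρ, σ}, {ξ, ρ, σ}.
Intersecting these: cl(A) = {ρ, σ}.
∂A = cl(A) ∖ int(A) = {ρ, σ} ∖ ∅ = {ρ, σ}.


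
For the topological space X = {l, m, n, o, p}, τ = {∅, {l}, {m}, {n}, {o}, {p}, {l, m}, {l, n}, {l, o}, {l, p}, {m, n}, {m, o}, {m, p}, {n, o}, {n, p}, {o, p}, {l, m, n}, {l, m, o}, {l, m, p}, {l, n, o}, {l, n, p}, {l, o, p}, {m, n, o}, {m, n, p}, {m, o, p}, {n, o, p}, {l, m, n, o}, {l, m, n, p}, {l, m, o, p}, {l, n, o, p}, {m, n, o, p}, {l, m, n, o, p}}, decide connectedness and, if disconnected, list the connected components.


(X, τ) is disconnected; components = [{l}, {m}, {n}, {o}, {p}].

Find clopen sets (U ∈ τ with X ∖ U ∈ τ):
  U = ∅, X ∖ U = {l, m, n, o, p} — both open, so U is clopen.
  U = {l}, X ∖ U = {m, n, o, p} — both open, so U is clopen.
  U = {m}, X ∖ U = {l, n, o, p} — both open, so U is clopen.
  U = {n}, X ∖ U = {l, m, o, p} — both open, so U is clopen.
  U = {o}, X ∖ U = {l, m, n, p} — both open, so U is clopen.
  U = {p}, X ∖ U = {l, m, n, o} — both open, so U is clopen.
  U = {l, m}, X ∖ U = {n, o, p} — both open, so U is clopen.
  U = {l, n}, X ∖ U = {m, o, p} — both open, so U is clopen.
  U = {l, o}, X ∖ U = {m, n, p} — both open, so U is clopen.
  U = {l, p}, X ∖ U = {m, n, o} — both open, so U is clopen.
  U = {m, n}, X ∖ U = {l, o, p} — both open, so U is clopen.
  U = {m, o}, X ∖ U = {l, n, p} — both open, so U is clopen.
  U = {m, p}, X ∖ U = {l, n, o} — both open, so U is clopen.
  U = {n, o}, X ∖ U = {l, m, p} — both open, so U is clopen.
  U = {n, p}, X ∖ U = {l, m, o} — both open, so U is clopen.
  U = {o, p}, X ∖ U = {l, m, n} — both open, so U is clopen.
  U = {l, m, n}, X ∖ U = {o, p} — both open, so U is clopen.
  U = {l, m, o}, X ∖ U = {n, p} — both open, so U is clopen.
  U = {l, m, p}, X ∖ U = {n, o} — both open, so U is clopen.
  U = {l, n, o}, X ∖ U = {m, p} — both open, so U is clopen.
  U = {l, n, p}, X ∖ U = {m, o} — both open, so U is clopen.
  U = {l, o, p}, X ∖ U = {m, n} — both open, so U is clopen.
  U = {m, n, o}, X ∖ U = {l, p} — both open, so U is clopen.
  U = {m, n, p}, X ∖ U = {l, o} — both open, so U is clopen.
  U = {m, o, p}, X ∖ U = {l, n} — both open, so U is clopen.
  U = {n, o, p}, X ∖ U = {l, m} — both open, so U is clopen.
  U = {l, m, n, o}, X ∖ U = {p} — both open, so U is clopen.
  U = {l, m, n, p}, X ∖ U = {o} — both open, so U is clopen.
  U = {l, m, o, p}, X ∖ U = {n} — both open, so U is clopen.
  U = {l, n, o, p}, X ∖ U = {m} — both open, so U is clopen.
  U = {m, n, o, p}, X ∖ U = {l} — both open, so U is clopen.
  U = {l, m, n, o, p}, X ∖ U = ∅ — both open, so U is clopen.
Nontrivial clopen(s) exist: e.g. {m, n, p}. So (X, τ) is disconnected.
Compute connected components by grouping points that agree on all clopens:
  component: {l}
  component: {m}
  component: {n}
  component: {o}
  component: {p}


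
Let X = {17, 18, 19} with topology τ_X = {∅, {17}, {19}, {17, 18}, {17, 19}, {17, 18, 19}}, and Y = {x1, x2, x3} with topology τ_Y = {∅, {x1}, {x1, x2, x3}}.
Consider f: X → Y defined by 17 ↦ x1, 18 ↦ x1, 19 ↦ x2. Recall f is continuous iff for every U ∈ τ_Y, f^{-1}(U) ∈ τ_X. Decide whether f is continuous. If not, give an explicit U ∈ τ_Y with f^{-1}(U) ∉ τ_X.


f IS continuous.

Compute f^{-1}(U) for each U ∈ τ_Y:
  U = ∅: f^{-1}(U) = ∅ ∈ τ_X ✓.
  U = {x1}: f^{-1}(U) = {17, 18} ∈ τ_X ✓.
  U = {x1, x2, x3}: f^{-1}(U) = {17, 18, 19} ∈ τ_X ✓.
Every preimage lies in τ_X, so f IS continuous.


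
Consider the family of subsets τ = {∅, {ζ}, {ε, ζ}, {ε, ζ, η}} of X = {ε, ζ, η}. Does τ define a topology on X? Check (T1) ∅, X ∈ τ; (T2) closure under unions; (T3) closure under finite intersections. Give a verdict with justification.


τ IS a topology on X.

Axiom (T1): ∅ ∈ τ? Yes; X ∈ τ? Yes.
Axiom (T2/T3): check pairwise unions and intersections of members of τ.
All pairwise intersections and unions checked — each lies in τ. Therefore τ satisfies (T1), (T2), (T3): it IS a topology on X.


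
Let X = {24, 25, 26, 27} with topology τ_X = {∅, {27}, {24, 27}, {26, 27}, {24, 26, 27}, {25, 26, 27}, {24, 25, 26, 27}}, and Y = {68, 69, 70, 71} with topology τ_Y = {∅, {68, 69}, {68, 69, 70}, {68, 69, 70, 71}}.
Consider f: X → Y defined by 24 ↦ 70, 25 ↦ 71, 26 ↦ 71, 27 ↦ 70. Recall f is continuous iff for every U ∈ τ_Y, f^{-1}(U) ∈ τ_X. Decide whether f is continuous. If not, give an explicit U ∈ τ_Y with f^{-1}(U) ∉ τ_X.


f IS continuous.

Compute f^{-1}(U) for each U ∈ τ_Y:
  U = ∅: f^{-1}(U) = ∅ ∈ τ_X ✓.
  U = {68, 69}: f^{-1}(U) = ∅ ∈ τ_X ✓.
  U = {68, 69, 70}: f^{-1}(U) = {24, 27} ∈ τ_X ✓.
  U = {68, 69, 70, 71}: f^{-1}(U) = {24, 25, 26, 27} ∈ τ_X ✓.
Every preimage lies in τ_X, so f IS continuous.


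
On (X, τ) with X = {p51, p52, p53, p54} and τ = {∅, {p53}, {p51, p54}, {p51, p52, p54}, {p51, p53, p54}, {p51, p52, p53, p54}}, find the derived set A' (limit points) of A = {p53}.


A' = ∅

For each x ∈ X, list the open sets U ∈ τ with x ∈ U, then check whether U ∩ (A ∖ {x}) ≠ ∅ for every such U.
  x = p51: open {p51, p54} ∋ x has {p51, p54} ∩ (A ∖ {p51}) = ∅, so x is NOT a limit point.
  x = p52: open {p51, p52, p54} ∋ x has {p51, p52, p54} ∩ (A ∖ {p52}) = ∅, so x is NOT a limit point.
  x = p53: open {p53} ∋ x has {p53} ∩ (A ∖ {p53}) = ∅, so x is NOT a limit point.
  x = p54: open {p51, p54} ∋ x has {p51, p54} ∩ (A ∖ {p54}) = ∅, so x is NOT a limit point.
Collecting: A' = ∅.


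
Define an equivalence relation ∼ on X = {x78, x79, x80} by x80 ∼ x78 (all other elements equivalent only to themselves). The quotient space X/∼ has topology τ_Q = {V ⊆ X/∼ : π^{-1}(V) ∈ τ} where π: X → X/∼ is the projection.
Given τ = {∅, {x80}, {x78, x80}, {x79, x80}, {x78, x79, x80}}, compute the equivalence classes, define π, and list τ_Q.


X/∼ = {[x78=x80], [x79]}; |τ_Q| = 3.

Equivalence classes: [x78=x80], [x79].
Quotient map π: X → X/∼ sends x78 ↦ [x78=x80], x79 ↦ [x79], x80 ↦ [x78=x80].
For each subset V ⊆ X/∼, compute π^{-1}(V) ⊆ X and check whether π^{-1}(V) ∈ τ. V is open in τ_Q iff π^{-1}(V) ∈ τ.
  V = {}: π^{-1}(V) = ∅ ∈ τ ✓.
  V = {[x78=x80]}: π^{-1}(V) = {x78, x80} ∈ τ ✓.
  V = {[x79]}: π^{-1}(V) = {x79} ∉ τ ✗.
  V = {[x78=x80], [x79]}: π^{-1}(V) = {x78, x79, x80} ∈ τ ✓.
Open sets in the quotient: τ_Q = {{}, {[x78=x80]}, {[x78=x80], [x79]}} (3 elements).


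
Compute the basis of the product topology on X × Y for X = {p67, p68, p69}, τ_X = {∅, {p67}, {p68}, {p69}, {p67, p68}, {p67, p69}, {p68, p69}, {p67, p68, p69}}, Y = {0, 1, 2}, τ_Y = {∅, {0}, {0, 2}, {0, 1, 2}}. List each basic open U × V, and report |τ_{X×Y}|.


Basis B = {∅ × ∅, {p67} × {0}, {p68} × {0}, {p69} × {0}, {p67} × {0, 2}, {p67, p68} × {0}, {p67, p69} × {0}, {p68} × {0, 2}, {p68, p69} × {0}, {p69} × {0, 2}, {p67} × {0, 1, 2}, {p67, p68, p69} × {0}, {p68} × {0, 1, 2}, {p69} × {0, 1, 2}, {p67, p68} × {0, 2}, {p67, p69} × {0, 2}, {p68, p69} × {0, 2}, {p67, p68} × {0, 1, 2}, {p67, p69} × {0, 1, 2}, {p67, p68, p69} × {0, 2}, {p68, p69} × {0, 1, 2}, {p67, p68, p69} × {0, 1, 2}}; |τ_{X×Y}| = 64.

Enumerate products U × V with U ∈ τ_X, V ∈ τ_Y (deduplicated):
  ∅ × ∅ = {} (∅)
  {p67} × {0} = {(p67,0)}
  {p68} × {0} = {(p68,0)}
  {p69} × {0} = {(p69,0)}
  {p67} × {0, 2} = {(p67,0), (p67,2)}
  {p67, p68} × {0} = {(p67,0), (p68,0)}
  {p67, p69} × {0} = {(p67,0), (p69,0)}
  {p68} × {0, 2} = {(p68,0), (p68,2)}
  {p68, p69} × {0} = {(p68,0), (p69,0)}
  {p69} × {0, 2} = {(p69,0), (p69,2)}
  {p67} × {0, 1, 2} = {(p67,0), (p67,1), (p67,2)}
  {p67, p68, p69} × {0} = {(p67,0), (p68,0), (p69,0)}
  {p68} × {0, 1, 2} = {(p68,0), (p68,1), (p68,2)}
  {p69} × {0, 1, 2} = {(p69,0), (p69,1), (p69,2)}
  {p67, p68} × {0, 2} = {(p67,0), (p67,2), (p68,0), (p68,2)}
  {p67, p69} × {0, 2} = {(p67,0), (p67,2), (p69,0), (p69,2)}
  {p68, p69} × {0, 2} = {(p68,0), (p68,2), (p69,0), (p69,2)}
  {p67, p68} × {0, 1, 2} = {(p67,0), (p67,1), (p67,2), (p68,0), (p68,1), (p68,2)}
  {p67, p69} × {0, 1, 2} = {(p67,0), (p67,1), (p67,2), (p69,0), (p69,1), (p69,2)}
  {p67, p68, p69} × {0, 2} = {(p67,0), (p67,2), (p68,0), (p68,2), (p69,0), (p69,2)}
  {p68, p69} × {0, 1, 2} = {(p68,0), (p68,1), (p68,2), (p69,0), (p69,1), (p69,2)}
  {p67, p68, p69} × {0, 1, 2} = {(p67,0), (p67,1), (p67,2), (p68,0), (p68,1), (p68,2), (p69,0), (p69,1), (p69,2)}
These 22 distinct sets form the basis B.
Close under arbitrary unions to get τ_{X×Y}; counting gives |τ_{X×Y}| = 64.


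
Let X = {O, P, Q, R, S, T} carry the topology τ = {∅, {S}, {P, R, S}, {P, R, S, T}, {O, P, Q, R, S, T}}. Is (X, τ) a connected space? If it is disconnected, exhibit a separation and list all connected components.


(X, τ) is connected.

Find clopen sets (U ∈ τ with X ∖ U ∈ τ):
  U = ∅, X ∖ U = {O, P, Q, R, S, T} — both open, so U is clopen.
  U = {O, P, Q, R, S, T}, X ∖ U = ∅ — both open, so U is clopen.
Only trivial clopens (∅ and X) exist, so (X, τ) is connected.
Compute connected components by grouping points that agree on all clopens:
  component: {O, P, Q, R, S, T}


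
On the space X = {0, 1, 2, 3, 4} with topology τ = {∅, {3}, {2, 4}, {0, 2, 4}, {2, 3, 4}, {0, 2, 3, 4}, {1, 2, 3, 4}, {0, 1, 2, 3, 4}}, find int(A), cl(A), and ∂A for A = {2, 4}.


int(A) = {2, 4}, cl(A) = {0, 1, 2, 4}, ∂A = {0, 1}.

Closed sets in (X, τ) are complements of opens:
  closed(X, τ) = {∅, {0}, {1}, {0, 1}, {1, 3}, {0, 1, 3}, {0, 1, 2, 4}, {0, 1, 2, 3, 4}}.
int(A) = ⋃ {U ∈ τ : U ⊆ A}. Opens contained in A: ∅, {2, 4}.
Taking the union of these: int(A) = {2, 4}.
cl(A) = ⋂ {C closed : A ⊆ C}. Closed sets containing A: {0, 1, 2, 4}, {0, 1, 2, 3, 4}.
Intersecting these: cl(A) = {0, 1, 2, 4}.
∂A = cl(A) ∖ int(A) = {0, 1, 2, 4} ∖ {2, 4} = {0, 1}.


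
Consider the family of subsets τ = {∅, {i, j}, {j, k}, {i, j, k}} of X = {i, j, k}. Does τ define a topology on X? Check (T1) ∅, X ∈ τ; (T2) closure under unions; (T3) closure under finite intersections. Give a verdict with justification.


τ is NOT a topology on X.

Axiom (T1): ∅ ∈ τ? Yes; X ∈ τ? Yes.
Axiom (T2/T3): check pairwise unions and intersections of members of τ.
Counterexample for (T3): {i, j} ∩ {j, k} = {j} ∉ τ. Therefore τ is NOT a topology.


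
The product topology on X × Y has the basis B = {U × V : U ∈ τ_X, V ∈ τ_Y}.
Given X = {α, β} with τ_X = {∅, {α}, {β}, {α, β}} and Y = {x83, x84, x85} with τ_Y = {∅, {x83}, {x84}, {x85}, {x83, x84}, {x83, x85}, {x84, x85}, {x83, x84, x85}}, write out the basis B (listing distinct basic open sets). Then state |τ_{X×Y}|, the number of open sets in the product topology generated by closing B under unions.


Basis B = {∅ × ∅, {α} × {x83}, {α} × {x84}, {α} × {x85}, {β} × {x83}, {β} × {x84}, {β} × {x85}, {α} × {x83, x84}, {α} × {x83, x85}, {α, β} × {x83}, {α} × {x84, x85}, {α, β} × {x84}, {α, β} × {x85}, {β} × {x83, x84}, {β} × {x83, x85}, {β} × {x84, x85}, {α} × {x83, x84, x85}, {β} × {x83, x84, x85}, {α, β} × {x83, x84}, {α, β} × {x83, x85}, {α, β} × {x84, x85}, {α, β} × {x83, x84, x85}}; |τ_{X×Y}| = 64.

Enumerate products U × V with U ∈ τ_X, V ∈ τ_Y (deduplicated):
  ∅ × ∅ = {} (∅)
  {α} × {x83} = {(α,x83)}
  {α} × {x84} = {(α,x84)}
  {α} × {x85} = {(α,x85)}
  {β} × {x83} = {(β,x83)}
  {β} × {x84} = {(β,x84)}
  {β} × {x85} = {(β,x85)}
  {α} × {x83, x84} = {(α,x83), (α,x84)}
  {α} × {x83, x85} = {(α,x83), (α,x85)}
  {α, β} × {x83} = {(α,x83), (β,x83)}
  {α} × {x84, x85} = {(α,x84), (α,x85)}
  {α, β} × {x84} = {(α,x84), (β,x84)}
  {α, β} × {x85} = {(α,x85), (β,x85)}
  {β} × {x83, x84} = {(β,x83), (β,x84)}
  {β} × {x83, x85} = {(β,x83), (β,x85)}
  {β} × {x84, x85} = {(β,x84), (β,x85)}
  {α} × {x83, x84, x85} = {(α,x83), (α,x84), (α,x85)}
  {β} × {x83, x84, x85} = {(β,x83), (β,x84), (β,x85)}
  {α, β} × {x83, x84} = {(α,x83), (α,x84), (β,x83), (β,x84)}
  {α, β} × {x83, x85} = {(α,x83), (α,x85), (β,x83), (β,x85)}
  {α, β} × {x84, x85} = {(α,x84), (α,x85), (β,x84), (β,x85)}
  {α, β} × {x83, x84, x85} = {(α,x83), (α,x84), (α,x85), (β,x83), (β,x84), (β,x85)}
These 22 distinct sets form the basis B.
Close under arbitrary unions to get τ_{X×Y}; counting gives |τ_{X×Y}| = 64.


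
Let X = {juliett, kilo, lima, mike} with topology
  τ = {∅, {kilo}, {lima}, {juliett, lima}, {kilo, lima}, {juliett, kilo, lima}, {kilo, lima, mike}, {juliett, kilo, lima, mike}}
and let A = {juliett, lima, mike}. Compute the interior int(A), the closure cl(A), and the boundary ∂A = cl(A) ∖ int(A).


int(A) = {juliett, lima}, cl(A) = {juliett, lima, mike}, ∂A = {mike}.

Closed sets in (X, τ) are complements of opens:
  closed(X, τ) = {∅, {juliett}, {mike}, {juliett, mike}, {kilo, mike}, {juliett, kilo, mike}, {juliett, lima, mike}, {juliett, kilo, lima, mike}}.
int(A) = ⋃ {U ∈ τ : U ⊆ A}. Opens contained in A: ∅, {lima}, {juliett, lima}.
Taking the union of these: int(A) = {juliett, lima}.
cl(A) = ⋂ {C closed : A ⊆ C}. Closed sets containing A: {juliett, lima, mike}, {juliett, kilo, lima, mike}.
Intersecting these: cl(A) = {juliett, lima, mike}.
∂A = cl(A) ∖ int(A) = {juliett, lima, mike} ∖ {juliett, lima} = {mike}.


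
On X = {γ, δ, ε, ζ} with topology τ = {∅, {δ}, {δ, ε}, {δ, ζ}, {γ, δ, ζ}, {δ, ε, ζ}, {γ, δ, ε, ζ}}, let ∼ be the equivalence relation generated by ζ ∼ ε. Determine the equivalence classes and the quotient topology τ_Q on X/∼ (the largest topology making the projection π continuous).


X/∼ = {[γ], [δ], [ε=ζ]}; |τ_Q| = 4.

Equivalence classes: [γ], [δ], [ε=ζ].
Quotient map π: X → X/∼ sends γ ↦ [γ], δ ↦ [δ], ε ↦ [ε=ζ], ζ ↦ [ε=ζ].
For each subset V ⊆ X/∼, compute π^{-1}(V) ⊆ X and check whether π^{-1}(V) ∈ τ. V is open in τ_Q iff π^{-1}(V) ∈ τ.
  V = {}: π^{-1}(V) = ∅ ∈ τ ✓.
  V = {[γ]}: π^{-1}(V) = {γ} ∉ τ ✗.
  V = {[δ]}: π^{-1}(V) = {δ} ∈ τ ✓.
  V = {[γ], [δ]}: π^{-1}(V) = {γ, δ} ∉ τ ✗.
  V = {[ε=ζ]}: π^{-1}(V) = {ε, ζ} ∉ τ ✗.
  V = {[γ], [ε=ζ]}: π^{-1}(V) = {γ, ε, ζ} ∉ τ ✗.
  V = {[δ], [ε=ζ]}: π^{-1}(V) = {δ, ε, ζ} ∈ τ ✓.
  V = {[γ], [δ], [ε=ζ]}: π^{-1}(V) = {γ, δ, ε, ζ} ∈ τ ✓.
Open sets in the quotient: τ_Q = {{}, {[δ]}, {[δ], [ε=ζ]}, {[γ], [δ], [ε=ζ]}} (4 elements).


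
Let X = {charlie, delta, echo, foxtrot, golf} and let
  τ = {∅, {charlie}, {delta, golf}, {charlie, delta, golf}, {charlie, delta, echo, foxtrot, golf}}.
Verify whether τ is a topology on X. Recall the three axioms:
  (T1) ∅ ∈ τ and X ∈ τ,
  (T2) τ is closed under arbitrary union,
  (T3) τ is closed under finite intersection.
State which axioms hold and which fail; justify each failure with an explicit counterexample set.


τ IS a topology on X.

Axiom (T1): ∅ ∈ τ? Yes; X ∈ τ? Yes.
Axiom (T2/T3): check pairwise unions and intersections of members of τ.
All pairwise intersections and unions checked — each lies in τ. Therefore τ satisfies (T1), (T2), (T3): it IS a topology on X.


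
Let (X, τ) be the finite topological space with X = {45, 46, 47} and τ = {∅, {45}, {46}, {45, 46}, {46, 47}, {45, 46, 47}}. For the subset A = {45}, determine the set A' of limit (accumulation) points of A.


A' = ∅

For each x ∈ X, list the open sets U ∈ τ with x ∈ U, then check whether U ∩ (A ∖ {x}) ≠ ∅ for every such U.
  x = 45: open {45} ∋ x has {45} ∩ (A ∖ {45}) = ∅, so x is NOT a limit point.
  x = 46: open {46} ∋ x has {46} ∩ (A ∖ {46}) = ∅, so x is NOT a limit point.
  x = 47: open {46, 47} ∋ x has {46, 47} ∩ (A ∖ {47}) = ∅, so x is NOT a limit point.
Collecting: A' = ∅.


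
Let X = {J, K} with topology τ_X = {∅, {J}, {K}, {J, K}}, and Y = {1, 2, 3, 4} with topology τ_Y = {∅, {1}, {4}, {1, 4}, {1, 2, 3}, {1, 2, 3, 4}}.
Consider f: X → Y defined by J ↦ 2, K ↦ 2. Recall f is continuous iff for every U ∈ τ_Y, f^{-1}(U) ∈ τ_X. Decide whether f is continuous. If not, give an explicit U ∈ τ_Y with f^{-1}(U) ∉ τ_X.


f IS continuous.

Compute f^{-1}(U) for each U ∈ τ_Y:
  U = ∅: f^{-1}(U) = ∅ ∈ τ_X ✓.
  U = {1}: f^{-1}(U) = ∅ ∈ τ_X ✓.
  U = {4}: f^{-1}(U) = ∅ ∈ τ_X ✓.
  U = {1, 4}: f^{-1}(U) = ∅ ∈ τ_X ✓.
  U = {1, 2, 3}: f^{-1}(U) = {J, K} ∈ τ_X ✓.
  U = {1, 2, 3, 4}: f^{-1}(U) = {J, K} ∈ τ_X ✓.
Every preimage lies in τ_X, so f IS continuous.


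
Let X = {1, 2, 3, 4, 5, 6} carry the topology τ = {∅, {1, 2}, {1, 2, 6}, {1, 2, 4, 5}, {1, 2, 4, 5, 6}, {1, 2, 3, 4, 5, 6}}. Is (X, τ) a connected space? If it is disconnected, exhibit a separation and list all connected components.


(X, τ) is connected.

Find clopen sets (U ∈ τ with X ∖ U ∈ τ):
  U = ∅, X ∖ U = {1, 2, 3, 4, 5, 6} — both open, so U is clopen.
  U = {1, 2, 3, 4, 5, 6}, X ∖ U = ∅ — both open, so U is clopen.
Only trivial clopens (∅ and X) exist, so (X, τ) is connected.
Compute connected components by grouping points that agree on all clopens:
  component: {1, 2, 3, 4, 5, 6}


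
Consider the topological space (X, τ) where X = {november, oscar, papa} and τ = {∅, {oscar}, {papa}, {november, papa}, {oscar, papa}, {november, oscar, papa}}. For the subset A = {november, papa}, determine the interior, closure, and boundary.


int(A) = {november, papa}, cl(A) = {november, papa}, ∂A = ∅.

Closed sets in (X, τ) are complements of opens:
  closed(X, τ) = {∅, {november}, {oscar}, {november, oscar}, {november, papa}, {november, oscar, papa}}.
int(A) = ⋃ {U ∈ τ : U ⊆ A}. Opens contained in A: ∅, {papa}, {november, papa}.
Taking the union of these: int(A) = {november, papa}.
cl(A) = ⋂ {C closed : A ⊆ C}. Closed sets containing A: {november, papa}, {november, oscar, papa}.
Intersecting these: cl(A) = {november, papa}.
∂A = cl(A) ∖ int(A) = {november, papa} ∖ {november, papa} = ∅.


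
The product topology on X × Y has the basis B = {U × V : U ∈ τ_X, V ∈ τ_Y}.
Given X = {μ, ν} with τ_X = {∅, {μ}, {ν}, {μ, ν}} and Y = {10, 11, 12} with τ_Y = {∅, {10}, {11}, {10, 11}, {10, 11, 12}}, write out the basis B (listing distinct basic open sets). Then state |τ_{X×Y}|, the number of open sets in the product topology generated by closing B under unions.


Basis B = {∅ × ∅, {μ} × {10}, {μ} × {11}, {ν} × {10}, {ν} × {11}, {μ} × {10, 11}, {μ, ν} × {10}, {μ, ν} × {11}, {ν} × {10, 11}, {μ} × {10, 11, 12}, {ν} × {10, 11, 12}, {μ, ν} × {10, 11}, {μ, ν} × {10, 11, 12}}; |τ_{X×Y}| = 25.

Enumerate products U × V with U ∈ τ_X, V ∈ τ_Y (deduplicated):
  ∅ × ∅ = {} (∅)
  {μ} × {10} = {(μ,10)}
  {μ} × {11} = {(μ,11)}
  {ν} × {10} = {(ν,10)}
  {ν} × {11} = {(ν,11)}
  {μ} × {10, 11} = {(μ,10), (μ,11)}
  {μ, ν} × {10} = {(μ,10), (ν,10)}
  {μ, ν} × {11} = {(μ,11), (ν,11)}
  {ν} × {10, 11} = {(ν,10), (ν,11)}
  {μ} × {10, 11, 12} = {(μ,10), (μ,11), (μ,12)}
  {ν} × {10, 11, 12} = {(ν,10), (ν,11), (ν,12)}
  {μ, ν} × {10, 11} = {(μ,10), (μ,11), (ν,10), (ν,11)}
  {μ, ν} × {10, 11, 12} = {(μ,10), (μ,11), (μ,12), (ν,10), (ν,11), (ν,12)}
These 13 distinct sets form the basis B.
Close under arbitrary unions to get τ_{X×Y}; counting gives |τ_{X×Y}| = 25.


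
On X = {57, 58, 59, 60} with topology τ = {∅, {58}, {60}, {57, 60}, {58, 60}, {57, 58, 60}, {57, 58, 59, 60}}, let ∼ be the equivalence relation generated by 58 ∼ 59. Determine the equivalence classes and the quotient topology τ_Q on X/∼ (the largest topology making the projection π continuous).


X/∼ = {[57], [58=59], [60]}; |τ_Q| = 4.

Equivalence classes: [57], [58=59], [60].
Quotient map π: X → X/∼ sends 57 ↦ [57], 58 ↦ [58=59], 59 ↦ [58=59], 60 ↦ [60].
For each subset V ⊆ X/∼, compute π^{-1}(V) ⊆ X and check whether π^{-1}(V) ∈ τ. V is open in τ_Q iff π^{-1}(V) ∈ τ.
  V = {}: π^{-1}(V) = ∅ ∈ τ ✓.
  V = {[57]}: π^{-1}(V) = {57} ∉ τ ✗.
  V = {[58=59]}: π^{-1}(V) = {58, 59} ∉ τ ✗.
  V = {[57], [58=59]}: π^{-1}(V) = {57, 58, 59} ∉ τ ✗.
  V = {[60]}: π^{-1}(V) = {60} ∈ τ ✓.
  V = {[57], [60]}: π^{-1}(V) = {57, 60} ∈ τ ✓.
  V = {[58=59], [60]}: π^{-1}(V) = {58, 59, 60} ∉ τ ✗.
  V = {[57], [58=59], [60]}: π^{-1}(V) = {57, 58, 59, 60} ∈ τ ✓.
Open sets in the quotient: τ_Q = {{}, {[60]}, {[57], [60]}, {[57], [58=59], [60]}} (4 elements).


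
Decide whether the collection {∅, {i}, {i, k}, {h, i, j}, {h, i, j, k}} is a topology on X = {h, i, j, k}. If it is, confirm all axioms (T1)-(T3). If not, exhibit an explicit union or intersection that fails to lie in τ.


τ IS a topology on X.

Axiom (T1): ∅ ∈ τ? Yes; X ∈ τ? Yes.
Axiom (T2/T3): check pairwise unions and intersections of members of τ.
All pairwise intersections and unions checked — each lies in τ. Therefore τ satisfies (T1), (T2), (T3): it IS a topology on X.


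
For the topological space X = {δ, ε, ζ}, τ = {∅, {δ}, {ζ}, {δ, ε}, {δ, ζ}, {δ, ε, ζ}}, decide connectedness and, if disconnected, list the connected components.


(X, τ) is disconnected; components = [{ζ}, {δ, ε}].

Find clopen sets (U ∈ τ with X ∖ U ∈ τ):
  U = ∅, X ∖ U = {δ, ε, ζ} — both open, so U is clopen.
  U = {ζ}, X ∖ U = {δ, ε} — both open, so U is clopen.
  U = {δ, ε}, X ∖ U = {ζ} — both open, so U is clopen.
  U = {δ, ε, ζ}, X ∖ U = ∅ — both open, so U is clopen.
Nontrivial clopen(s) exist: e.g. {δ, ε}. So (X, τ) is disconnected.
Compute connected components by grouping points that agree on all clopens:
  component: {ζ}
  component: {δ, ε}


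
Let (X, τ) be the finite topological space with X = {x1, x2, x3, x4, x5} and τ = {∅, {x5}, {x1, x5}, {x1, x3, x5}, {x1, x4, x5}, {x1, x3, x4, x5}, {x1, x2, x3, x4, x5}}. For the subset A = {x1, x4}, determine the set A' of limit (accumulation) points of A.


A' = {x2, x3, x4}

For each x ∈ X, list the open sets U ∈ τ with x ∈ U, then check whether U ∩ (A ∖ {x}) ≠ ∅ for every such U.
  x = x1: open {x1, x5} ∋ x has {x1, x5} ∩ (A ∖ {x1}) = ∅, so x is NOT a limit point.
  x = x2: opens ∋ x are {x1, x2, x3, x4, x5}; each meets A ∖ {x2}, so x IS a limit point.
  x = x3: opens ∋ x are {x1, x3, x5}, {x1, x3, x4, x5}, {x1, x2, x3, x4, x5}; each meets A ∖ {x3}, so x IS a limit point.
  x = x4: opens ∋ x are {x1, x4, x5}, {x1, x3, x4, x5}, {x1, x2, x3, x4, x5}; each meets A ∖ {x4}, so x IS a limit point.
  x = x5: open {x5} ∋ x has {x5} ∩ (A ∖ {x5}) = ∅, so x is NOT a limit point.
Collecting: A' = {x2, x3, x4}.


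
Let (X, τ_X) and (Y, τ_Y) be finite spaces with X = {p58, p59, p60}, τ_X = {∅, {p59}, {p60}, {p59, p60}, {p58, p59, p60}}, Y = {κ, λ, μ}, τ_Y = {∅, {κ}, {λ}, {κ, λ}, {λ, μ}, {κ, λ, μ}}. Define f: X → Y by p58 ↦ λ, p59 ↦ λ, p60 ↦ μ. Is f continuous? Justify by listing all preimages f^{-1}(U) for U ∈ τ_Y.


f is NOT continuous.

Compute f^{-1}(U) for each U ∈ τ_Y:
  U = ∅: f^{-1}(U) = ∅ ∈ τ_X ✓.
  U = {κ}: f^{-1}(U) = ∅ ∈ τ_X ✓.
  U = {λ}: f^{-1}(U) = {p58, p59} ∉ τ_X ✗.
  U = {κ, λ}: f^{-1}(U) = {p58, p59} ∉ τ_X ✗.
  U = {λ, μ}: f^{-1}(U) = {p58, p59, p60} ∈ τ_X ✓.
  U = {κ, λ, μ}: f^{-1}(U) = {p58, p59, p60} ∈ τ_X ✓.
Found U = {λ} with f^{-1}(U) = {p58, p59} not in τ_X. Therefore f is NOT continuous.


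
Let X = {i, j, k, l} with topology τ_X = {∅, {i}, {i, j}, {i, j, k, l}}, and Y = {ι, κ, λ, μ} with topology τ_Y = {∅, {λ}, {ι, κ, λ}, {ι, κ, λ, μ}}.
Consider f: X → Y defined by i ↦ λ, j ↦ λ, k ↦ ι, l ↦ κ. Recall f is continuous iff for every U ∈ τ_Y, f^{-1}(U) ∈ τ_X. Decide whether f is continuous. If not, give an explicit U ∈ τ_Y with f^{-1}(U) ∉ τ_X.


f IS continuous.

Compute f^{-1}(U) for each U ∈ τ_Y:
  U = ∅: f^{-1}(U) = ∅ ∈ τ_X ✓.
  U = {λ}: f^{-1}(U) = {i, j} ∈ τ_X ✓.
  U = {ι, κ, λ}: f^{-1}(U) = {i, j, k, l} ∈ τ_X ✓.
  U = {ι, κ, λ, μ}: f^{-1}(U) = {i, j, k, l} ∈ τ_X ✓.
Every preimage lies in τ_X, so f IS continuous.


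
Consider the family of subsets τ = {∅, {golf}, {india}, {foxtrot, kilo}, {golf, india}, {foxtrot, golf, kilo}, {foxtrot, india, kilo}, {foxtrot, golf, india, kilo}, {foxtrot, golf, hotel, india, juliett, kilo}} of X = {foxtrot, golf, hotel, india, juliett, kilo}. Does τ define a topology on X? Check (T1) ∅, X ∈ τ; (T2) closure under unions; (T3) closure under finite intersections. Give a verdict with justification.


τ IS a topology on X.

Axiom (T1): ∅ ∈ τ? Yes; X ∈ τ? Yes.
Axiom (T2/T3): check pairwise unions and intersections of members of τ.
All pairwise intersections and unions checked — each lies in τ. Therefore τ satisfies (T1), (T2), (T3): it IS a topology on X.


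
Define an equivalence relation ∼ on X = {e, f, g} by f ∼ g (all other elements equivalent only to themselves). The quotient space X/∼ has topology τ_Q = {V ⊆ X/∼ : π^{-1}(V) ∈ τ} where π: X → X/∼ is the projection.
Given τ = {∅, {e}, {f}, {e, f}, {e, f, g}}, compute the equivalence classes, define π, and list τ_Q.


X/∼ = {[e], [f=g]}; |τ_Q| = 3.

Equivalence classes: [e], [f=g].
Quotient map π: X → X/∼ sends e ↦ [e], f ↦ [f=g], g ↦ [f=g].
For each subset V ⊆ X/∼, compute π^{-1}(V) ⊆ X and check whether π^{-1}(V) ∈ τ. V is open in τ_Q iff π^{-1}(V) ∈ τ.
  V = {}: π^{-1}(V) = ∅ ∈ τ ✓.
  V = {[e]}: π^{-1}(V) = {e} ∈ τ ✓.
  V = {[f=g]}: π^{-1}(V) = {f, g} ∉ τ ✗.
  V = {[e], [f=g]}: π^{-1}(V) = {e, f, g} ∈ τ ✓.
Open sets in the quotient: τ_Q = {{}, {[e]}, {[e], [f=g]}} (3 elements).


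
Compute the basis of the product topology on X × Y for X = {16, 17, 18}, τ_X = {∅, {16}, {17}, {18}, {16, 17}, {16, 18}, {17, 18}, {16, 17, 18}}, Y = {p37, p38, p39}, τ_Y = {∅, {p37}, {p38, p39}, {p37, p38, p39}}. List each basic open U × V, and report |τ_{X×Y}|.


Basis B = {∅ × ∅, {16} × {p37}, {17} × {p37}, {18} × {p37}, {16, 17} × {p37}, {16, 18} × {p37}, {16} × {p38, p39}, {17, 18} × {p37}, {17} × {p38, p39}, {18} × {p38, p39}, {16} × {p37, p38, p39}, {16, 17, 18} × {p37}, {17} × {p37, p38, p39}, {18} × {p37, p38, p39}, {16, 17} × {p38, p39}, {16, 18} × {p38, p39}, {17, 18} × {p38, p39}, {16, 17} × {p37, p38, p39}, {16, 18} × {p37, p38, p39}, {16, 17, 18} × {p38, p39}, {17, 18} × {p37, p38, p39}, {16, 17, 18} × {p37, p38, p39}}; |τ_{X×Y}| = 64.

Enumerate products U × V with U ∈ τ_X, V ∈ τ_Y (deduplicated):
  ∅ × ∅ = {} (∅)
  {16} × {p37} = {(16,p37)}
  {17} × {p37} = {(17,p37)}
  {18} × {p37} = {(18,p37)}
  {16, 17} × {p37} = {(16,p37), (17,p37)}
  {16, 18} × {p37} = {(16,p37), (18,p37)}
  {16} × {p38, p39} = {(16,p38), (16,p39)}
  {17, 18} × {p37} = {(17,p37), (18,p37)}
  {17} × {p38, p39} = {(17,p38), (17,p39)}
  {18} × {p38, p39} = {(18,p38), (18,p39)}
  {16} × {p37, p38, p39} = {(16,p37), (16,p38), (16,p39)}
  {16, 17, 18} × {p37} = {(16,p37), (17,p37), (18,p37)}
  {17} × {p37, p38, p39} = {(17,p37), (17,p38), (17,p39)}
  {18} × {p37, p38, p39} = {(18,p37), (18,p38), (18,p39)}
  {16, 17} × {p38, p39} = {(16,p38), (16,p39), (17,p38), (17,p39)}
  {16, 18} × {p38, p39} = {(16,p38), (16,p39), (18,p38), (18,p39)}
  {17, 18} × {p38, p39} = {(17,p38), (17,p39), (18,p38), (18,p39)}
  {16, 17} × {p37, p38, p39} = {(16,p37), (16,p38), (16,p39), (17,p37), (17,p38), (17,p39)}
  {16, 18} × {p37, p38, p39} = {(16,p37), (16,p38), (16,p39), (18,p37), (18,p38), (18,p39)}
  {16, 17, 18} × {p38, p39} = {(16,p38), (16,p39), (17,p38), (17,p39), (18,p38), (18,p39)}
  {17, 18} × {p37, p38, p39} = {(17,p37), (17,p38), (17,p39), (18,p37), (18,p38), (18,p39)}
  {16, 17, 18} × {p37, p38, p39} = {(16,p37), (16,p38), (16,p39), (17,p37), (17,p38), (17,p39), (18,p37), (18,p38), (18,p39)}
These 22 distinct sets form the basis B.
Close under arbitrary unions to get τ_{X×Y}; counting gives |τ_{X×Y}| = 64.


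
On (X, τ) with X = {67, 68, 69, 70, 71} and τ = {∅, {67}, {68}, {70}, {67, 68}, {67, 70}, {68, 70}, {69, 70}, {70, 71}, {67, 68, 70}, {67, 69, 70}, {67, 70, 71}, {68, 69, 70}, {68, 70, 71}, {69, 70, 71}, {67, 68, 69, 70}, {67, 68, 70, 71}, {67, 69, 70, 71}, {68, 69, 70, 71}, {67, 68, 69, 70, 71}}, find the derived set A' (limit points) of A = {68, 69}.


A' = ∅

For each x ∈ X, list the open sets U ∈ τ with x ∈ U, then check whether U ∩ (A ∖ {x}) ≠ ∅ for every such U.
  x = 67: open {67} ∋ x has {67} ∩ (A ∖ {67}) = ∅, so x is NOT a limit point.
  x = 68: open {68} ∋ x has {68} ∩ (A ∖ {68}) = ∅, so x is NOT a limit point.
  x = 69: open {69, 70} ∋ x has {69, 70} ∩ (A ∖ {69}) = ∅, so x is NOT a limit point.
  x = 70: open {70} ∋ x has {70} ∩ (A ∖ {70}) = ∅, so x is NOT a limit point.
  x = 71: open {70, 71} ∋ x has {70, 71} ∩ (A ∖ {71}) = ∅, so x is NOT a limit point.
Collecting: A' = ∅.


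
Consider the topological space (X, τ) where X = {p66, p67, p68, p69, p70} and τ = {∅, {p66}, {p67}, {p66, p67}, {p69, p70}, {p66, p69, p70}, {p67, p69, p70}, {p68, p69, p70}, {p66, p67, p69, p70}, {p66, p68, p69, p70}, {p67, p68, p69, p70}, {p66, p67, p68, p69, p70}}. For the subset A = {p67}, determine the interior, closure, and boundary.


int(A) = {p67}, cl(A) = {p67}, ∂A = ∅.

Closed sets in (X, τ) are complements of opens:
  closed(X, τ) = {∅, {p66}, {p67}, {p68}, {p66, p67}, {p66, p68}, {p67, p68}, {p66, p67, p68}, {p68, p69, p70}, {p66, p68, p69, p70}, {p67, p68, p69, p70}, {p66, p67, p68, p69, p70}}.
int(A) = ⋃ {U ∈ τ : U ⊆ A}. Opens contained in A: ∅, {p67}.
Taking the union of these: int(A) = {p67}.
cl(A) = ⋂ {C closed : A ⊆ C}. Closed sets containing A: {p67}, {p66, p67}, {p67, p68}, {p66, p67, p68}, {p67, p68, p69, p70}, {p66, p67, p68, p69, p70}.
Intersecting these: cl(A) = {p67}.
∂A = cl(A) ∖ int(A) = {p67} ∖ {p67} = ∅.


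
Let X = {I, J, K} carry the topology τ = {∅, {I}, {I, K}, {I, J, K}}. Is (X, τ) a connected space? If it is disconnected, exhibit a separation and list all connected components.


(X, τ) is connected.

Find clopen sets (U ∈ τ with X ∖ U ∈ τ):
  U = ∅, X ∖ U = {I, J, K} — both open, so U is clopen.
  U = {I, J, K}, X ∖ U = ∅ — both open, so U is clopen.
Only trivial clopens (∅ and X) exist, so (X, τ) is connected.
Compute connected components by grouping points that agree on all clopens:
  component: {I, J, K}


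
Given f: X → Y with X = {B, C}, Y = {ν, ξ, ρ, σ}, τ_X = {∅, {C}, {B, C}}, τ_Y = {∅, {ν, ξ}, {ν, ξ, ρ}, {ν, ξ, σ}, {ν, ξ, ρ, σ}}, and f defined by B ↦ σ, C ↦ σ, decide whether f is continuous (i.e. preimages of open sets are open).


f IS continuous.

Compute f^{-1}(U) for each U ∈ τ_Y:
  U = ∅: f^{-1}(U) = ∅ ∈ τ_X ✓.
  U = {ν, ξ}: f^{-1}(U) = ∅ ∈ τ_X ✓.
  U = {ν, ξ, ρ}: f^{-1}(U) = ∅ ∈ τ_X ✓.
  U = {ν, ξ, σ}: f^{-1}(U) = {B, C} ∈ τ_X ✓.
  U = {ν, ξ, ρ, σ}: f^{-1}(U) = {B, C} ∈ τ_X ✓.
Every preimage lies in τ_X, so f IS continuous.


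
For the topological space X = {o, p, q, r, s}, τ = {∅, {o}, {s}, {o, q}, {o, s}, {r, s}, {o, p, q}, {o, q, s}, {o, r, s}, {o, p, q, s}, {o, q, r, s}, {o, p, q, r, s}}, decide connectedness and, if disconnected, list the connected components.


(X, τ) is disconnected; components = [{r, s}, {o, p, q}].

Find clopen sets (U ∈ τ with X ∖ U ∈ τ):
  U = ∅, X ∖ U = {o, p, q, r, s} — both open, so U is clopen.
  U = {r, s}, X ∖ U = {o, p, q} — both open, so U is clopen.
  U = {o, p, q}, X ∖ U = {r, s} — both open, so U is clopen.
  U = {o, p, q, r, s}, X ∖ U = ∅ — both open, so U is clopen.
Nontrivial clopen(s) exist: e.g. {o, p, q}. So (X, τ) is disconnected.
Compute connected components by grouping points that agree on all clopens:
  component: {r, s}
  component: {o, p, q}


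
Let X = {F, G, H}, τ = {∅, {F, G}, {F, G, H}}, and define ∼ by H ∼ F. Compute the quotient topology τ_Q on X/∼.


X/∼ = {[F=H], [G]}; |τ_Q| = 2.

Equivalence classes: [F=H], [G].
Quotient map π: X → X/∼ sends F ↦ [F=H], G ↦ [G], H ↦ [F=H].
For each subset V ⊆ X/∼, compute π^{-1}(V) ⊆ X and check whether π^{-1}(V) ∈ τ. V is open in τ_Q iff π^{-1}(V) ∈ τ.
  V = {}: π^{-1}(V) = ∅ ∈ τ ✓.
  V = {[F=H]}: π^{-1}(V) = {F, H} ∉ τ ✗.
  V = {[G]}: π^{-1}(V) = {G} ∉ τ ✗.
  V = {[F=H], [G]}: π^{-1}(V) = {F, G, H} ∈ τ ✓.
Open sets in the quotient: τ_Q = {{}, {[F=H], [G]}} (2 elements).


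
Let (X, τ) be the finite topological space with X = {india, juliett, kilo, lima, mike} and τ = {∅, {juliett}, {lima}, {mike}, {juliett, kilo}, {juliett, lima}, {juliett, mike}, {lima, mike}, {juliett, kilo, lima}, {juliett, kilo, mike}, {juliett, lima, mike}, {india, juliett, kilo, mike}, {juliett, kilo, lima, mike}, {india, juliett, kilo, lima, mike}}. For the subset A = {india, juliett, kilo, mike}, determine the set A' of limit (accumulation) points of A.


A' = {india, kilo}

For each x ∈ X, list the open sets U ∈ τ with x ∈ U, then check whether U ∩ (A ∖ {x}) ≠ ∅ for every such U.
  x = india: opens ∋ x are {india, juliett, kilo, mike}, {india, juliett, kilo, lima, mike}; each meets A ∖ {india}, so x IS a limit point.
  x = juliett: open {juliett} ∋ x has {juliett} ∩ (A ∖ {juliett}) = ∅, so x is NOT a limit point.
  x = kilo: opens ∋ x are {juliett, kilo}, {juliett, kilo, lima}, {juliett, kilo, mike}, {india, juliett, kilo, mike}, {juliett, kilo, lima, mike}, {india, juliett, kilo, lima, mike}; each meets A ∖ {kilo}, so x IS a limit point.
  x = lima: open {lima} ∋ x has {lima} ∩ (A ∖ {lima}) = ∅, so x is NOT a limit point.
  x = mike: open {mike} ∋ x has {mike} ∩ (A ∖ {mike}) = ∅, so x is NOT a limit point.
Collecting: A' = {india, kilo}.


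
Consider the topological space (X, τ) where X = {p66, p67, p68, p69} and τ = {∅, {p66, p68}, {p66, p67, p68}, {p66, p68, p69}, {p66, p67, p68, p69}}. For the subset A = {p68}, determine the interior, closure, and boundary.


int(A) = ∅, cl(A) = {p66, p67, p68, p69}, ∂A = {p66, p67, p68, p69}.

Closed sets in (X, τ) are complements of opens:
  closed(X, τ) = {∅, {p67}, {p69}, {p67, p69}, {p66, p67, p68, p69}}.
int(A) = ⋃ {U ∈ τ : U ⊆ A}. Opens contained in A: ∅.
Taking the union of these: int(A) = ∅.
cl(A) = ⋂ {C closed : A ⊆ C}. Closed sets containing A: {p66, p67, p68, p69}.
Intersecting these: cl(A) = {p66, p67, p68, p69}.
∂A = cl(A) ∖ int(A) = {p66, p67, p68, p69} ∖ ∅ = {p66, p67, p68, p69}.


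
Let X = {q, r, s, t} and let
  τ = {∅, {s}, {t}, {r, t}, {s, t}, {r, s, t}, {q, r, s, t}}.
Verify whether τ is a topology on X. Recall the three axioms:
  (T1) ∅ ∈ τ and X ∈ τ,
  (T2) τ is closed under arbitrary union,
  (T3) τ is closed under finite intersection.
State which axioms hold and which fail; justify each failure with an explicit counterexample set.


τ IS a topology on X.

Axiom (T1): ∅ ∈ τ? Yes; X ∈ τ? Yes.
Axiom (T2/T3): check pairwise unions and intersections of members of τ.
All pairwise intersections and unions checked — each lies in τ. Therefore τ satisfies (T1), (T2), (T3): it IS a topology on X.


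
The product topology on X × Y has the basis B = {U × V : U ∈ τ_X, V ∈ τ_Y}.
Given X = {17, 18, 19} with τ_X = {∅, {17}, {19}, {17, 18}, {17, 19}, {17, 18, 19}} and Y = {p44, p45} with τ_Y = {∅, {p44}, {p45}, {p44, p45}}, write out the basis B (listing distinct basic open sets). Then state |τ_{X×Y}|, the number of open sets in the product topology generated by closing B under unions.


Basis B = {∅ × ∅, {17} × {p44}, {17} × {p45}, {19} × {p44}, {19} × {p45}, {17} × {p44, p45}, {17, 18} × {p44}, {17, 19} × {p44}, {17, 18} × {p45}, {17, 19} × {p45}, {19} × {p44, p45}, {17, 18, 19} × {p44}, {17, 18, 19} × {p45}, {17, 18} × {p44, p45}, {17, 19} × {p44, p45}, {17, 18, 19} × {p44, p45}}; |τ_{X×Y}| = 36.

Enumerate products U × V with U ∈ τ_X, V ∈ τ_Y (deduplicated):
  ∅ × ∅ = {} (∅)
  {17} × {p44} = {(17,p44)}
  {17} × {p45} = {(17,p45)}
  {19} × {p44} = {(19,p44)}
  {19} × {p45} = {(19,p45)}
  {17} × {p44, p45} = {(17,p44), (17,p45)}
  {17, 18} × {p44} = {(17,p44), (18,p44)}
  {17, 19} × {p44} = {(17,p44), (19,p44)}
  {17, 18} × {p45} = {(17,p45), (18,p45)}
  {17, 19} × {p45} = {(17,p45), (19,p45)}
  {19} × {p44, p45} = {(19,p44), (19,p45)}
  {17, 18, 19} × {p44} = {(17,p44), (18,p44), (19,p44)}
  {17, 18, 19} × {p45} = {(17,p45), (18,p45), (19,p45)}
  {17, 18} × {p44, p45} = {(17,p44), (17,p45), (18,p44), (18,p45)}
  {17, 19} × {p44, p45} = {(17,p44), (17,p45), (19,p44), (19,p45)}
  {17, 18, 19} × {p44, p45} = {(17,p44), (17,p45), (18,p44), (18,p45), (19,p44), (19,p45)}
These 16 distinct sets form the basis B.
Close under arbitrary unions to get τ_{X×Y}; counting gives |τ_{X×Y}| = 36.


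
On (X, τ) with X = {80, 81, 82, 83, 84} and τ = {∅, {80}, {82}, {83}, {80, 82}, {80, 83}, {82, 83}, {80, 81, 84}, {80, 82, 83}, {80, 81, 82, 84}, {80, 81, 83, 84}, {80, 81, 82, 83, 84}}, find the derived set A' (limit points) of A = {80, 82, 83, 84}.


A' = {81, 84}

For each x ∈ X, list the open sets U ∈ τ with x ∈ U, then check whether U ∩ (A ∖ {x}) ≠ ∅ for every such U.
  x = 80: open {80} ∋ x has {80} ∩ (A ∖ {80}) = ∅, so x is NOT a limit point.
  x = 81: opens ∋ x are {80, 81, 84}, {80, 81, 82, 84}, {80, 81, 83, 84}, {80, 81, 82, 83, 84}; each meets A ∖ {81}, so x IS a limit point.
  x = 82: open {82} ∋ x has {82} ∩ (A ∖ {82}) = ∅, so x is NOT a limit point.
  x = 83: open {83} ∋ x has {83} ∩ (A ∖ {83}) = ∅, so x is NOT a limit point.
  x = 84: opens ∋ x are {80, 81, 84}, {80, 81, 82, 84}, {80, 81, 83, 84}, {80, 81, 82, 83, 84}; each meets A ∖ {84}, so x IS a limit point.
Collecting: A' = {81, 84}.
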